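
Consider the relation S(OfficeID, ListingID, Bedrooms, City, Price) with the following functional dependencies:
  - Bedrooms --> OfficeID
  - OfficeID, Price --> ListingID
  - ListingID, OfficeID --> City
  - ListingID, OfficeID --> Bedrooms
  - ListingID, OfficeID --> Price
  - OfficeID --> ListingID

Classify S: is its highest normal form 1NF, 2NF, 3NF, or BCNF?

BCNF

Candidate keys: {Bedrooms}, {OfficeID}. Prime attributes: {Bedrooms, OfficeID}.
The left-hand side of every FD is a superkey, so BCNF is satisfied.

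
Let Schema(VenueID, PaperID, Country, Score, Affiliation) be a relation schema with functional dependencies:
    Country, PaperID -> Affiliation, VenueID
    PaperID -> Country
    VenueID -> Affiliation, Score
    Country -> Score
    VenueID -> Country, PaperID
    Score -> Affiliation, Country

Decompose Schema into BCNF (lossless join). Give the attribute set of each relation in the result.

{Affiliation, Country, Score}; {Country, PaperID, VenueID}

Candidate keys of the original relation: {PaperID}, {VenueID}.
Within {Affiliation, Country, PaperID, Score, VenueID}: {Country}⁺ ∩ {Affiliation, Country, PaperID, Score, VenueID} = {Affiliation, Country, Score}, not the whole set, so Country -> Affiliation, Score violates BCNF; decompose into {Affiliation, Country, Score} and {Country, PaperID, VenueID}.
{Affiliation, Country, Score} is in BCNF.
{Country, PaperID, VenueID} is in BCNF.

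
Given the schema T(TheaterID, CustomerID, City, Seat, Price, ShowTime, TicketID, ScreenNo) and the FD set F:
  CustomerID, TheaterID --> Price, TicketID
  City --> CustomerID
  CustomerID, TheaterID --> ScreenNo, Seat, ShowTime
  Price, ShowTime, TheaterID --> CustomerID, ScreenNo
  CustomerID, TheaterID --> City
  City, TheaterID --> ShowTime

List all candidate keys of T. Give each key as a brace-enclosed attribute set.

{TheaterID} never appears on the right of any FD, so every key must include it.
{City, TheaterID}⁺ = {City, CustomerID, Price, ScreenNo, Seat, ShowTime, TheaterID, TicketID} — all of the relation — so {City, TheaterID} is a candidate key.
{CustomerID, TheaterID}⁺ = {City, CustomerID, Price, ScreenNo, Seat, ShowTime, TheaterID, TicketID} — all of the relation — so {CustomerID, TheaterID} is a candidate key.
{Price, ShowTime, TheaterID}⁺ = {City, CustomerID, Price, ScreenNo, Seat, ShowTime, TheaterID, TicketID} — all of the relation — so {Price, ShowTime, TheaterID} is a candidate key.
No proper subset of any of these is a key, and no other minimal superkey exists.

{City, TheaterID}, {CustomerID, TheaterID}, {Price, ShowTime, TheaterID}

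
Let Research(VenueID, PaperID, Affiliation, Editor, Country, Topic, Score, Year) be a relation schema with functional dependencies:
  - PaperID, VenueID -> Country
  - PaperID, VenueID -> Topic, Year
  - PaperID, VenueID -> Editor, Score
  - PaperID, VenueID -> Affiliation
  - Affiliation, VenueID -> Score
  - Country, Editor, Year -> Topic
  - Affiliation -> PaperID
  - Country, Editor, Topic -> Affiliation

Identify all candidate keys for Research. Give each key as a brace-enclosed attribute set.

{Affiliation, VenueID}, {Country, Editor, Topic, VenueID}, {Country, Editor, VenueID, Year}, {PaperID, VenueID}

{VenueID} never appears on the right of any FD, so every key must include it.
Closure of {Affiliation, VenueID} is {Affiliation, Country, Editor, PaperID, Score, Topic, VenueID, Year}, the whole schema; {Affiliation, VenueID} is a candidate key.
Closure of {PaperID, VenueID} is {Affiliation, Country, Editor, PaperID, Score, Topic, VenueID, Year}, the whole schema; {PaperID, VenueID} is a candidate key.
Closure of {Country, Editor, Topic, VenueID} is {Affiliation, Country, Editor, PaperID, Score, Topic, VenueID, Year}, the whole schema; {Country, Editor, Topic, VenueID} is a candidate key.
Closure of {Country, Editor, VenueID, Year} is {Affiliation, Country, Editor, PaperID, Score, Topic, VenueID, Year}, the whole schema; {Country, Editor, VenueID, Year} is a candidate key.
No proper subset of any of these is a key, and no other minimal superkey exists.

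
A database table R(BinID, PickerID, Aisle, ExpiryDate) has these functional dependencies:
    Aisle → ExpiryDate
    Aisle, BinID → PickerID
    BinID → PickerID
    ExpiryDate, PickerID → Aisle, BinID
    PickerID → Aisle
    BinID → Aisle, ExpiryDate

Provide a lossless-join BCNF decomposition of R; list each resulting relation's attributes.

Candidate keys of the original relation: {BinID}, {PickerID}.
{Aisle, BinID, ExpiryDate, PickerID}: {Aisle} determines {Aisle, ExpiryDate} here but is not a superkey — split on Aisle → ExpiryDate, giving {Aisle, ExpiryDate} and {Aisle, BinID, PickerID}.
{Aisle, ExpiryDate} is in BCNF.
{Aisle, BinID, PickerID} is in BCNF.

{Aisle, BinID, PickerID}; {Aisle, ExpiryDate}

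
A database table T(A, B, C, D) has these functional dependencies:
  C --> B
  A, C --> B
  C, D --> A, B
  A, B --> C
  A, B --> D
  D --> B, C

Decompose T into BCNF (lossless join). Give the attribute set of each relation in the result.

Candidate keys of the original relation: {A, B}, {A, C}, {D}.
In {A, B, C, D}, {C} is not a superkey ({C}⁺ restricted to this set is {B, C}), so split on C --> B into {B, C} and {A, C, D}.
{B, C} is in BCNF.
{A, C, D} is in BCNF.

{A, C, D}; {B, C}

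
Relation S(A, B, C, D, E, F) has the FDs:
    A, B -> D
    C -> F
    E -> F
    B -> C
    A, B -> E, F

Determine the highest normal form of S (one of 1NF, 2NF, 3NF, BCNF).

1NF

Candidate key: {A, B}. Prime attributes: {A, B}.
For C -> F we have {C}⁺ = {C, F}; {C} is not a superkey, so BCNF fails.
C -> F has non-prime {F} on the right and a non-superkey on the left, so 3NF fails.
{B} is a proper subset of the key {A, B}, and {B}⁺ contains the non-prime attributes {C, F} — a partial dependency, so 2NF is violated.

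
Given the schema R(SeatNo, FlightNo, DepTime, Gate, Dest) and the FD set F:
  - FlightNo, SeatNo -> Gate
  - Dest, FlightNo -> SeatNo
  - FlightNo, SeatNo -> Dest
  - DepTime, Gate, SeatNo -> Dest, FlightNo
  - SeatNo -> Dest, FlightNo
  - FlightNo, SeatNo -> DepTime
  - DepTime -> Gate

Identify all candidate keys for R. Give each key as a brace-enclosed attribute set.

{Dest, FlightNo}, {SeatNo}

{SeatNo} is a candidate key since {SeatNo}⁺ = {DepTime, Dest, FlightNo, Gate, SeatNo} covers every attribute.
{Dest, FlightNo} is a candidate key since {Dest, FlightNo}⁺ = {DepTime, Dest, FlightNo, Gate, SeatNo} covers every attribute.
Any other superkey properly contains one of these, so there are no further candidate keys.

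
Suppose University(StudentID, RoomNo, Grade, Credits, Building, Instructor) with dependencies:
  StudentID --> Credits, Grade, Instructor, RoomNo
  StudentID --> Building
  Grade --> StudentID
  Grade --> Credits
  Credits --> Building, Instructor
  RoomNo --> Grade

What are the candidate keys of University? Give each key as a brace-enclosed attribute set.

{Grade}, {RoomNo}, {StudentID}

Closure of {Grade} is {Building, Credits, Grade, Instructor, RoomNo, StudentID}, the whole schema; {Grade} is a candidate key.
Closure of {RoomNo} is {Building, Credits, Grade, Instructor, RoomNo, StudentID}, the whole schema; {RoomNo} is a candidate key.
Closure of {StudentID} is {Building, Credits, Grade, Instructor, RoomNo, StudentID}, the whole schema; {StudentID} is a candidate key.
These are minimal and exhaustive — every other superkey contains one of them.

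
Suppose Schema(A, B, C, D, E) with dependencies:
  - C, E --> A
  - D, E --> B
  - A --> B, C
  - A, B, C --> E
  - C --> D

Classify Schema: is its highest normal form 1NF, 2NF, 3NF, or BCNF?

1NF

Candidate keys: {A}, {C, E}. Prime attributes: {A, C, E}.
D, E --> B breaks BCNF: {D, E}⁺ = {B, D, E}, so {D, E} is not a superkey.
D, E --> B determines the non-prime attribute {B} from a non-superkey — 3NF is violated.
The proper key subset {C} of {C, E} determines non-prime {D}, so the relation is not even in 2NF.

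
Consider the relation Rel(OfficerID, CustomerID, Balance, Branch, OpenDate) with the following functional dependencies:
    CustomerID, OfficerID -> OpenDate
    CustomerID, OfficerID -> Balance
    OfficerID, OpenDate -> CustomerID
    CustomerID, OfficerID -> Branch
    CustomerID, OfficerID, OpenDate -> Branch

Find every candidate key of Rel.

Attributes never on any right-hand side: {OfficerID} — every candidate key must contain it.
{CustomerID, OfficerID}⁺ = {Balance, Branch, CustomerID, OfficerID, OpenDate} — all of the relation — so {CustomerID, OfficerID} is a candidate key.
{OfficerID, OpenDate}⁺ = {Balance, Branch, CustomerID, OfficerID, OpenDate} — all of the relation — so {OfficerID, OpenDate} is a candidate key.
These are minimal and exhaustive — every other superkey contains one of them.

{CustomerID, OfficerID}, {OfficerID, OpenDate}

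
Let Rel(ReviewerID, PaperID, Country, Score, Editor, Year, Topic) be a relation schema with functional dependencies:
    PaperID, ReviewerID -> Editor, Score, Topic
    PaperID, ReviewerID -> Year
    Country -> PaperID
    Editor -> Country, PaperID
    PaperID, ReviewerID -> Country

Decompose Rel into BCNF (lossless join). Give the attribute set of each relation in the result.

{Country, Editor}; {Country, PaperID}; {Editor, ReviewerID, Score, Topic, Year}

Candidate keys of the original relation: {Country, ReviewerID}, {Editor, ReviewerID}, {PaperID, ReviewerID}.
{Country, Editor, PaperID, ReviewerID, Score, Topic, Year}: {Country} determines {Country, PaperID} here but is not a superkey — split on Country -> PaperID, giving {Country, PaperID} and {Country, Editor, ReviewerID, Score, Topic, Year}.
{Country, PaperID} has no BCNF violation.
{Country, Editor, ReviewerID, Score, Topic, Year}: {Editor} determines {Country, Editor} here but is not a superkey — split on Editor -> Country, giving {Country, Editor} and {Editor, ReviewerID, Score, Topic, Year}.
{Country, Editor} has no BCNF violation.
{Editor, ReviewerID, Score, Topic, Year} has no BCNF violation.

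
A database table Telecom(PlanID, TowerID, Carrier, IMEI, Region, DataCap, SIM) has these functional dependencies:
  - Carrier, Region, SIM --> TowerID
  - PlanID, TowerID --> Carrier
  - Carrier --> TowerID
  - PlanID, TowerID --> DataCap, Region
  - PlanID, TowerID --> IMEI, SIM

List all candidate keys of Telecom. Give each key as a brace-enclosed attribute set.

{Carrier, PlanID}, {PlanID, TowerID}

{PlanID} never appears on the right of any FD, so every key must include it.
{Carrier, PlanID} is a candidate key since {Carrier, PlanID}⁺ = {Carrier, DataCap, IMEI, PlanID, Region, SIM, TowerID} covers every attribute.
{PlanID, TowerID} is a candidate key since {PlanID, TowerID}⁺ = {Carrier, DataCap, IMEI, PlanID, Region, SIM, TowerID} covers every attribute.
These are minimal and exhaustive — every other superkey contains one of them.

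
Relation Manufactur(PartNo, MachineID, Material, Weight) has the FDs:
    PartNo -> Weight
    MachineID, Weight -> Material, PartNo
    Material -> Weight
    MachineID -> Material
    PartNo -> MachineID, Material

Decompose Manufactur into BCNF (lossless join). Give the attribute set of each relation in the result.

{MachineID, Material, PartNo}; {Material, Weight}

Candidate keys of the original relation: {MachineID}, {PartNo}.
Within {MachineID, Material, PartNo, Weight}: {Material}⁺ ∩ {MachineID, Material, PartNo, Weight} = {Material, Weight}, not the whole set, so Material -> Weight violates BCNF; decompose into {Material, Weight} and {MachineID, Material, PartNo}.
{Material, Weight}: every determinant is a superkey — BCNF.
{MachineID, Material, PartNo}: every determinant is a superkey — BCNF.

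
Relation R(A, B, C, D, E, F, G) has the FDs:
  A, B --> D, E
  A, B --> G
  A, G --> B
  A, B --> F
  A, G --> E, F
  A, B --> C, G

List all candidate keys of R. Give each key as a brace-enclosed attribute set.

Attributes never on any right-hand side: {A} — every candidate key must contain it.
{A, B} is a candidate key since {A, B}⁺ = {A, B, C, D, E, F, G} covers every attribute.
{A, G} is a candidate key since {A, G}⁺ = {A, B, C, D, E, F, G} covers every attribute.
No proper subset of any of these is a key, and no other minimal superkey exists.

{A, B}, {A, G}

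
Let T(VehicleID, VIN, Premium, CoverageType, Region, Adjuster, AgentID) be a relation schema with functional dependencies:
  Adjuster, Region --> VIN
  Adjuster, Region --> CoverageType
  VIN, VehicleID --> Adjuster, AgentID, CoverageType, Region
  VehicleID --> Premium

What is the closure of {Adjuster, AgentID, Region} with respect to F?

{Adjuster, AgentID, CoverageType, Region, VIN}

Start with {Adjuster, AgentID, Region}.
Adjuster, Region --> VIN applies; add {VIN} → now {Adjuster, AgentID, Region, VIN}.
Adjuster, Region --> CoverageType applies; add {CoverageType} → now {Adjuster, AgentID, CoverageType, Region, VIN}.
No further FD applies.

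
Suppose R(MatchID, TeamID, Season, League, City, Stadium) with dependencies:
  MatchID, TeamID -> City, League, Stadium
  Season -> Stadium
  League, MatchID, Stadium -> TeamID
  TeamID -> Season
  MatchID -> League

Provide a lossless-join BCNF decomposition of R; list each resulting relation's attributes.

Candidate keys of the original relation: {MatchID, Season}, {MatchID, Stadium}, {MatchID, TeamID}.
{City, League, MatchID, Season, Stadium, TeamID}: {Season} determines {Season, Stadium} here but is not a superkey — split on Season -> Stadium, giving {Season, Stadium} and {City, League, MatchID, Season, TeamID}.
{Season, Stadium} is in BCNF.
{City, League, MatchID, Season, TeamID}: {TeamID} determines {Season, TeamID} here but is not a superkey — split on TeamID -> Season, giving {Season, TeamID} and {City, League, MatchID, TeamID}.
{Season, TeamID} is in BCNF.
{City, League, MatchID, TeamID}: {MatchID} determines {League, MatchID} here but is not a superkey — split on MatchID -> League, giving {League, MatchID} and {City, MatchID, TeamID}.
{League, MatchID} is in BCNF.
{City, MatchID, TeamID} is in BCNF.

{City, MatchID, TeamID}; {League, MatchID}; {Season, Stadium}; {Season, TeamID}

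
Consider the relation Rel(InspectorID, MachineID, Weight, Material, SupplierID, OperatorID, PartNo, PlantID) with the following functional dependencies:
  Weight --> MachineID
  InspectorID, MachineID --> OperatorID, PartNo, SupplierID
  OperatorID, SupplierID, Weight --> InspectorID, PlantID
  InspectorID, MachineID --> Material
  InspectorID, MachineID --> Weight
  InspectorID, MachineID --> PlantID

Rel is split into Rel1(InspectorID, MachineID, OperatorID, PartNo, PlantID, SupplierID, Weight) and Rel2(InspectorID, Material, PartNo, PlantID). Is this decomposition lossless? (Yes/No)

No

The shared attributes are {InspectorID, PartNo, PlantID} and {InspectorID, PartNo, PlantID}⁺ = {InspectorID, PartNo, PlantID}.
The closure covers neither Rel1 nor Rel2 entirely; the join is not lossless.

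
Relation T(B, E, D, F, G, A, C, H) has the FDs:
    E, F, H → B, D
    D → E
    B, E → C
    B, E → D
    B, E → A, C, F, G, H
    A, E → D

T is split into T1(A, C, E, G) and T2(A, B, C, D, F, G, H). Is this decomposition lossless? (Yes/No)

T1 ∩ T2 = {A, C, G}; its closure under F is {A, C, G}.
The closure covers neither T1 nor T2 entirely; the join is not lossless.

No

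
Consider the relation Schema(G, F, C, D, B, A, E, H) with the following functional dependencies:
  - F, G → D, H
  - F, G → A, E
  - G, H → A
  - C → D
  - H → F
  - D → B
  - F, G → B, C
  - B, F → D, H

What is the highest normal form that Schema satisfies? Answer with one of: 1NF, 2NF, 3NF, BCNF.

2NF

Candidate keys: {F, G}, {G, H}. Prime attributes: {F, G, H}.
For C → D we have {C}⁺ = {B, C, D}; {C} is not a superkey, so BCNF fails.
C → D has non-prime {D} on the right and a non-superkey on the left, so 3NF fails.
No non-prime attribute depends on a proper subset of any candidate key, so 2NF holds.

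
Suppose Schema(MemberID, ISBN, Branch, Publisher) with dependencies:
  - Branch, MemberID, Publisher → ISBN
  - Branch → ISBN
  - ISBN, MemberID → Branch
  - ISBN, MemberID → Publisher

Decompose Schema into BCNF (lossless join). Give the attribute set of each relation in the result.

Candidate keys of the original relation: {Branch, MemberID}, {ISBN, MemberID}.
{Branch, ISBN, MemberID, Publisher}: {Branch} determines {Branch, ISBN} here but is not a superkey — split on Branch → ISBN, giving {Branch, ISBN} and {Branch, MemberID, Publisher}.
{Branch, ISBN} has no BCNF violation.
{Branch, MemberID, Publisher} has no BCNF violation.

{Branch, ISBN}; {Branch, MemberID, Publisher}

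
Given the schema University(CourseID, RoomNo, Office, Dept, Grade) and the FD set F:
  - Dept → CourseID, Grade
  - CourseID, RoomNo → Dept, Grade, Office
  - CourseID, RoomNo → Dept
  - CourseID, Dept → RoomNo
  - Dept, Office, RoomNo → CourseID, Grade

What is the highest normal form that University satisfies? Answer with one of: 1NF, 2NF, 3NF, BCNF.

Candidate keys: {CourseID, RoomNo}, {Dept}. Prime attributes: {CourseID, Dept, RoomNo}.
Every FD has a superkey on the left, so the relation is in BCNF.

BCNF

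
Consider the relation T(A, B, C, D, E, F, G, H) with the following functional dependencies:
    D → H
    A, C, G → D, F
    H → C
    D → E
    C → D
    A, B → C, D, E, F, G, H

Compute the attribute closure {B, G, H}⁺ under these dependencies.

{B, C, D, E, G, H}

Start with {B, G, H}.
H → C applies; add {C} → now {B, C, G, H}.
C → D applies; add {D} → now {B, C, D, G, H}.
D → E applies; add {E} → now {B, C, D, E, G, H}.
No further FD applies.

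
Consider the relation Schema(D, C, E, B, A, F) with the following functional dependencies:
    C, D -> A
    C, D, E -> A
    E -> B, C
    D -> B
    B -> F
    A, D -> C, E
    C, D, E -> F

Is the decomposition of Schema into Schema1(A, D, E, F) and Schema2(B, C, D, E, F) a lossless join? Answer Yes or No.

Yes

The shared attributes are {D, E, F} and {D, E, F}⁺ = {A, B, C, D, E, F}.
This includes all of Schema1, so the common attributes are a superkey of Schema1 — the join is lossless.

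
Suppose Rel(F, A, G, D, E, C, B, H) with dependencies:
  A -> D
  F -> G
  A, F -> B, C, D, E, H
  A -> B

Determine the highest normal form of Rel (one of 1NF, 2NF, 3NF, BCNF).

Candidate key: {A, F}. Prime attributes: {A, F}.
A -> D breaks BCNF: {A}⁺ = {A, B, D}, so {A} is not a superkey.
A -> D has non-prime {D} on the right and a non-superkey on the left, so 3NF fails.
The proper key subset {A} of {A, F} determines non-prime {B, D}, so the relation is not even in 2NF.

1NF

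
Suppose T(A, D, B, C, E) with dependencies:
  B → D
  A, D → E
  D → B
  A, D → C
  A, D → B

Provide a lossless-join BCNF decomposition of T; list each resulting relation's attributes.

Candidate keys of the original relation: {A, B}, {A, D}.
{A, B, C, D, E}: {B} determines {B, D} here but is not a superkey — split on B → D, giving {B, D} and {A, B, C, E}.
{B, D} has no BCNF violation.
{A, B, C, E} has no BCNF violation.

{A, B, C, E}; {B, D}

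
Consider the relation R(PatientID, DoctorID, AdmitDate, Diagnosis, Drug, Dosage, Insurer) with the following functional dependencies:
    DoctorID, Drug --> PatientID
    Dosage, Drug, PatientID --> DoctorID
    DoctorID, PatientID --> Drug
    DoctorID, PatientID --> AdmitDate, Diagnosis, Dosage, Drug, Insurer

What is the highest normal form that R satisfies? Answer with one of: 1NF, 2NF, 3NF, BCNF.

BCNF

Candidate keys: {DoctorID, Drug}, {DoctorID, PatientID}, {Dosage, Drug, PatientID}. Prime attributes: {DoctorID, Dosage, Drug, PatientID}.
Every FD has a superkey on the left, so the relation is in BCNF.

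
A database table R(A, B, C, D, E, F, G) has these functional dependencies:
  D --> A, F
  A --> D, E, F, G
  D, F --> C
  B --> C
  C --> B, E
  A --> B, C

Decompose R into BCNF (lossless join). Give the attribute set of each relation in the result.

{A, B, D, F, G}; {B, C, E}

Candidate keys of the original relation: {A}, {D}.
Within {A, B, C, D, E, F, G}: {B}⁺ ∩ {A, B, C, D, E, F, G} = {B, C, E}, not the whole set, so B --> C, E violates BCNF; decompose into {B, C, E} and {A, B, D, F, G}.
{B, C, E}: every determinant is a superkey — BCNF.
{A, B, D, F, G}: every determinant is a superkey — BCNF.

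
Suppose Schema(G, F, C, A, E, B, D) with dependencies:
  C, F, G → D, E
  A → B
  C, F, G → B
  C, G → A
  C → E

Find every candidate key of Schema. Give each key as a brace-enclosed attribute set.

{C, F, G}

{C, F, G} never appear on the right of any FD, so every key must include all of them.
{C, F, G} is a candidate key since {C, F, G}⁺ = {A, B, C, D, E, F, G} covers every attribute.
Every other attribute set either contains this one or has a smaller closure.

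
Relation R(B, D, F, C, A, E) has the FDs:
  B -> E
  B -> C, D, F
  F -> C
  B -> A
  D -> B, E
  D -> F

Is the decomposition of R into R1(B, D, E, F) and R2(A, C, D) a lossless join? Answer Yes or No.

Common attributes: {D}; their closure is {A, B, C, D, E, F}.
R1 is contained in that closure, so R1 ∩ R2 -> R1 holds and the join is lossless.

Yes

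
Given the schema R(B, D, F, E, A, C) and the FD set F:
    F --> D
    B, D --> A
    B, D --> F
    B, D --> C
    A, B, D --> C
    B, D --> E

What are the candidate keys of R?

{B} never appears on the right of any FD, so every key must include it.
{B, D} is a candidate key since {B, D}⁺ = {A, B, C, D, E, F} covers every attribute.
{B, F} is a candidate key since {B, F}⁺ = {A, B, C, D, E, F} covers every attribute.
Any other superkey properly contains one of these, so there are no further candidate keys.

{B, D}, {B, F}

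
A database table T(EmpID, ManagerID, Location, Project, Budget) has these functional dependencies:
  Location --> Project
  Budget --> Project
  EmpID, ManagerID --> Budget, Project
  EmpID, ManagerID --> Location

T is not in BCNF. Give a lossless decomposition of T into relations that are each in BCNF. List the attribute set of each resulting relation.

Candidate key of the original relation: {EmpID, ManagerID}.
Within {Budget, EmpID, Location, ManagerID, Project}: {Location}⁺ ∩ {Budget, EmpID, Location, ManagerID, Project} = {Location, Project}, not the whole set, so Location --> Project violates BCNF; decompose into {Location, Project} and {Budget, EmpID, Location, ManagerID}.
{Location, Project}: every determinant is a superkey — BCNF.
{Budget, EmpID, Location, ManagerID}: every determinant is a superkey — BCNF.

{Budget, EmpID, Location, ManagerID}; {Location, Project}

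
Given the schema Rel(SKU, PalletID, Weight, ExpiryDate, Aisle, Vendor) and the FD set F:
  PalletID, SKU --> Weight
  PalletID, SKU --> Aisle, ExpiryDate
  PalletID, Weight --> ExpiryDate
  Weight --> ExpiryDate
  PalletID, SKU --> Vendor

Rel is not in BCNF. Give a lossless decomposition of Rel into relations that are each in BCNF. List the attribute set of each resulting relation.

{Aisle, PalletID, SKU, Vendor, Weight}; {ExpiryDate, Weight}

Candidate key of the original relation: {PalletID, SKU}.
In {Aisle, ExpiryDate, PalletID, SKU, Vendor, Weight}, {PalletID, Weight} is not a superkey ({PalletID, Weight}⁺ restricted to this set is {ExpiryDate, PalletID, Weight}), so split on PalletID, Weight --> ExpiryDate into {ExpiryDate, PalletID, Weight} and {Aisle, PalletID, SKU, Vendor, Weight}.
In {ExpiryDate, PalletID, Weight}, {Weight} is not a superkey ({Weight}⁺ restricted to this set is {ExpiryDate, Weight}), so split on Weight --> ExpiryDate into {ExpiryDate, Weight} and {PalletID, Weight}.
{ExpiryDate, Weight}: every determinant is a superkey — BCNF.
{PalletID, Weight}: every determinant is a superkey — BCNF.
{Aisle, PalletID, SKU, Vendor, Weight}: every determinant is a superkey — BCNF.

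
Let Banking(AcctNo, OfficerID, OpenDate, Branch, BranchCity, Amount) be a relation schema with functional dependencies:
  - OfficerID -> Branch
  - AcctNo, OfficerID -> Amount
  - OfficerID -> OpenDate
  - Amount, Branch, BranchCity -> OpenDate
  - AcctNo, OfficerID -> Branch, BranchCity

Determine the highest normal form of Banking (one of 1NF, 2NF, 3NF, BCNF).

1NF

Candidate key: {AcctNo, OfficerID}. Prime attributes: {AcctNo, OfficerID}.
For OfficerID -> Branch we have {OfficerID}⁺ = {Branch, OfficerID, OpenDate}; {OfficerID} is not a superkey, so BCNF fails.
OfficerID -> Branch determines the non-prime attribute {Branch} from a non-superkey — 3NF is violated.
Since {OfficerID} ⊂ {AcctNo, OfficerID} and {OfficerID}⁺ ⊇ {Branch, OpenDate} with {Branch, OpenDate} non-prime, there is a partial dependency; 2NF fails.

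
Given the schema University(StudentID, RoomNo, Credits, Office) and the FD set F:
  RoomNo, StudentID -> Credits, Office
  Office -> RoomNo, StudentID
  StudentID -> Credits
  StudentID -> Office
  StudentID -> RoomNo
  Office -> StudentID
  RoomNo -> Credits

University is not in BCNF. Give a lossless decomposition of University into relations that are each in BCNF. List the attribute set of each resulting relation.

Candidate keys of the original relation: {Office}, {StudentID}.
{Credits, Office, RoomNo, StudentID}: {RoomNo} determines {Credits, RoomNo} here but is not a superkey — split on RoomNo -> Credits, giving {Credits, RoomNo} and {Office, RoomNo, StudentID}.
{Credits, RoomNo} is in BCNF.
{Office, RoomNo, StudentID} is in BCNF.

{Credits, RoomNo}; {Office, RoomNo, StudentID}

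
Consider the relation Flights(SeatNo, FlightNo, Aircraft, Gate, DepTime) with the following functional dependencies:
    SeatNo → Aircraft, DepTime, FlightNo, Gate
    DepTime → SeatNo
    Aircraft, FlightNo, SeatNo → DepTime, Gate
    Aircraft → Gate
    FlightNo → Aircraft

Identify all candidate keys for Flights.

{DepTime}, {SeatNo}

{DepTime}⁺ = {Aircraft, DepTime, FlightNo, Gate, SeatNo} — all of the relation — so {DepTime} is a candidate key.
{SeatNo}⁺ = {Aircraft, DepTime, FlightNo, Gate, SeatNo} — all of the relation — so {SeatNo} is a candidate key.
These are minimal and exhaustive — every other superkey contains one of them.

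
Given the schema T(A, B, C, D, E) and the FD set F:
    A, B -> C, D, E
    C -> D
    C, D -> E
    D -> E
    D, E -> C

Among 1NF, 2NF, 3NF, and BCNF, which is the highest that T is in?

2NF

Candidate key: {A, B}. Prime attributes: {A, B}.
For C -> D we have {C}⁺ = {C, D, E}; {C} is not a superkey, so BCNF fails.
C -> D has non-prime {D} on the right and a non-superkey on the left, so 3NF fails.
Checking every proper subset of each key, none determines a non-prime attribute — 2NF is satisfied.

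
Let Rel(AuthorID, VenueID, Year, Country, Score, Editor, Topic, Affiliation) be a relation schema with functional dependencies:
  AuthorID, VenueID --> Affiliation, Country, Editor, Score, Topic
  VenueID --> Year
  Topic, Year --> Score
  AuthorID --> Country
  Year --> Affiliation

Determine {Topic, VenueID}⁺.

{Affiliation, Score, Topic, VenueID, Year}

Start with {Topic, VenueID}.
VenueID --> Year applies; add {Year} → now {Topic, VenueID, Year}.
Topic, Year --> Score applies; add {Score} → now {Score, Topic, VenueID, Year}.
Year --> Affiliation applies; add {Affiliation} → now {Affiliation, Score, Topic, VenueID, Year}.
No further FD applies.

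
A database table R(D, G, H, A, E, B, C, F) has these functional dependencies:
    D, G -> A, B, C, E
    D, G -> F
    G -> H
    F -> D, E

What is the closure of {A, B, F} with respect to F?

{A, B, D, E, F}

Start with {A, B, F}.
F -> D, E applies; add {D, E} → now {A, B, D, E, F}.
No further FD applies.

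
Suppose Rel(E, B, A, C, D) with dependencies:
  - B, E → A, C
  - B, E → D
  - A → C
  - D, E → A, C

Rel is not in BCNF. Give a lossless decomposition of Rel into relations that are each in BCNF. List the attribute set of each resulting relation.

Candidate key of the original relation: {B, E}.
{A, B, C, D, E}: {A} determines {A, C} here but is not a superkey — split on A → C, giving {A, C} and {A, B, D, E}.
{A, C} has no BCNF violation.
{A, B, D, E}: {D, E} determines {A, D, E} here but is not a superkey — split on D, E → A, giving {A, D, E} and {B, D, E}.
{A, D, E} has no BCNF violation.
{B, D, E} has no BCNF violation.

{A, C}; {A, D, E}; {B, D, E}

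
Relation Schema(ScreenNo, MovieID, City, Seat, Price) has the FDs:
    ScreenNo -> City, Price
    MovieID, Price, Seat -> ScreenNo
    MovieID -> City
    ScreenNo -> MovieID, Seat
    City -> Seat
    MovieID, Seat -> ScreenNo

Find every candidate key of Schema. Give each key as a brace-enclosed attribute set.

{MovieID}⁺ = {City, MovieID, Price, ScreenNo, Seat}, which is every attribute, so {MovieID} is a candidate key.
{ScreenNo}⁺ = {City, MovieID, Price, ScreenNo, Seat}, which is every attribute, so {ScreenNo} is a candidate key.
No proper subset of any of these is a key, and no other minimal superkey exists.

{MovieID}, {ScreenNo}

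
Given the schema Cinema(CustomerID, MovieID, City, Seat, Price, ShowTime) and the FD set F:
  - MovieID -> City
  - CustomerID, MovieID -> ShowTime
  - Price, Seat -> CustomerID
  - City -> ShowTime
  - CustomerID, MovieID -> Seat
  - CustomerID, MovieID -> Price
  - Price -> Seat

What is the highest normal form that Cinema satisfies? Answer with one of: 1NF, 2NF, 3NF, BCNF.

Candidate keys: {CustomerID, MovieID}, {MovieID, Price}. Prime attributes: {CustomerID, MovieID, Price}.
MovieID -> City breaks BCNF: {MovieID}⁺ = {City, MovieID, ShowTime}, so {MovieID} is not a superkey.
Because {City} is non-prime and the left side of MovieID -> City is not a superkey, the relation is not in 3NF.
{MovieID} is a proper subset of the key {CustomerID, MovieID}, and {MovieID}⁺ contains the non-prime attributes {City, ShowTime} — a partial dependency, so 2NF is violated.

1NF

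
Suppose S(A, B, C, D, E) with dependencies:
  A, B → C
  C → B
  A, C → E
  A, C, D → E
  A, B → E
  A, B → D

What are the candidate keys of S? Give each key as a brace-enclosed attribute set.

Attributes never on any right-hand side: {A} — every candidate key must contain it.
Closure of {A, B} is {A, B, C, D, E}, the whole schema; {A, B} is a candidate key.
Closure of {A, C} is {A, B, C, D, E}, the whole schema; {A, C} is a candidate key.
These are minimal and exhaustive — every other superkey contains one of them.

{A, B}, {A, C}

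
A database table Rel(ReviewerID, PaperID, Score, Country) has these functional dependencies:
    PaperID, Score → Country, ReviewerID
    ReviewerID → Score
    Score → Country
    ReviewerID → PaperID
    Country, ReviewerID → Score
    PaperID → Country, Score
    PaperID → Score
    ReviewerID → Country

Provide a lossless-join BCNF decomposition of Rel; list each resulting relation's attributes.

Candidate keys of the original relation: {PaperID}, {ReviewerID}.
Within {Country, PaperID, ReviewerID, Score}: {Score}⁺ ∩ {Country, PaperID, ReviewerID, Score} = {Country, Score}, not the whole set, so Score → Country violates BCNF; decompose into {Country, Score} and {PaperID, ReviewerID, Score}.
{Country, Score} has no BCNF violation.
{PaperID, ReviewerID, Score} has no BCNF violation.

{Country, Score}; {PaperID, ReviewerID, Score}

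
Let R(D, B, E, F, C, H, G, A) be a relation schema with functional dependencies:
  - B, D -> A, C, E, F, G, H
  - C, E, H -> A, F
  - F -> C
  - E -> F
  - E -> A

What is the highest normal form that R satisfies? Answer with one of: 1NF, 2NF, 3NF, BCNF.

Candidate key: {B, D}. Prime attributes: {B, D}.
C, E, H -> A, F breaks BCNF: {C, E, H}⁺ = {A, C, E, F, H}, so {C, E, H} is not a superkey.
C, E, H -> A, F determines the non-prime attributes {A, F} from a non-superkey — 3NF is violated.
No proper subset of a key has a non-prime attribute in its closure, so there is no partial dependency; 2NF holds.

2NF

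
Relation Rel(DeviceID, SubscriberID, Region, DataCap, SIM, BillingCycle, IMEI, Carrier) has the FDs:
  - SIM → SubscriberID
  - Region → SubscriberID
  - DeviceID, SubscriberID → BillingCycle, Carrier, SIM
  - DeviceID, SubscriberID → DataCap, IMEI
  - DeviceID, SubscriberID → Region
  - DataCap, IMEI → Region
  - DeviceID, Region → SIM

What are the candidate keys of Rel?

No FD produces {DeviceID}, so it must be in every candidate key.
Closure of {DeviceID, Region} is {BillingCycle, Carrier, DataCap, DeviceID, IMEI, Region, SIM, SubscriberID}, the whole schema; {DeviceID, Region} is a candidate key.
Closure of {DeviceID, SIM} is {BillingCycle, Carrier, DataCap, DeviceID, IMEI, Region, SIM, SubscriberID}, the whole schema; {DeviceID, SIM} is a candidate key.
Closure of {DeviceID, SubscriberID} is {BillingCycle, Carrier, DataCap, DeviceID, IMEI, Region, SIM, SubscriberID}, the whole schema; {DeviceID, SubscriberID} is a candidate key.
Closure of {DataCap, DeviceID, IMEI} is {BillingCycle, Carrier, DataCap, DeviceID, IMEI, Region, SIM, SubscriberID}, the whole schema; {DataCap, DeviceID, IMEI} is a candidate key.
Any other superkey properly contains one of these, so there are no further candidate keys.

{DataCap, DeviceID, IMEI}, {DeviceID, Region}, {DeviceID, SIM}, {DeviceID, SubscriberID}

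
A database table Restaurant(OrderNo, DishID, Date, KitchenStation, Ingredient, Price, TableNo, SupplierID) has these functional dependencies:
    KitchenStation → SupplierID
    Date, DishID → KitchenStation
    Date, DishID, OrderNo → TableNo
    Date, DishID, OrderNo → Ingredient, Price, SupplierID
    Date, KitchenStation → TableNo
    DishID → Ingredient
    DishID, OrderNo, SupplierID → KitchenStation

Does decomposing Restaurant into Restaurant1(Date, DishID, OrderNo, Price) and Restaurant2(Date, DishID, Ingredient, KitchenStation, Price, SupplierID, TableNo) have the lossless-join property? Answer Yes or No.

Common attributes: {Date, DishID, Price}; their closure is {Date, DishID, Ingredient, KitchenStation, Price, SupplierID, TableNo}.
Restaurant2 is contained in that closure, so Restaurant1 ∩ Restaurant2 → Restaurant2 holds and the join is lossless.

Yes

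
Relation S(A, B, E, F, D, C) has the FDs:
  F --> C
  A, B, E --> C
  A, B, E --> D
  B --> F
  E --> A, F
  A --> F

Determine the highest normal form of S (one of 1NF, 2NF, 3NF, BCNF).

Candidate key: {B, E}. Prime attributes: {B, E}.
F --> C: {F}⁺ = {C, F}, which is not all of the attributes, so the left side is not a superkey — BCNF is violated.
F --> C has non-prime {C} on the right and a non-superkey on the left, so 3NF fails.
The proper key subset {B} of {B, E} determines non-prime {C, F}, so the relation is not even in 2NF.

1NF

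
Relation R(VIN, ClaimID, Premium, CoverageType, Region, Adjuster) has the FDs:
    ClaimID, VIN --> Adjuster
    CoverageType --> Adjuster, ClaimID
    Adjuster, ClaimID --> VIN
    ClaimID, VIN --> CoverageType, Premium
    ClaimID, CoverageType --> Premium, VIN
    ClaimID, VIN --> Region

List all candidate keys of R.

{Adjuster, ClaimID}, {ClaimID, VIN}, {CoverageType}

Closure of {CoverageType} is {Adjuster, ClaimID, CoverageType, Premium, Region, VIN}, the whole schema; {CoverageType} is a candidate key.
Closure of {Adjuster, ClaimID} is {Adjuster, ClaimID, CoverageType, Premium, Region, VIN}, the whole schema; {Adjuster, ClaimID} is a candidate key.
Closure of {ClaimID, VIN} is {Adjuster, ClaimID, CoverageType, Premium, Region, VIN}, the whole schema; {ClaimID, VIN} is a candidate key.
Any other superkey properly contains one of these, so there are no further candidate keys.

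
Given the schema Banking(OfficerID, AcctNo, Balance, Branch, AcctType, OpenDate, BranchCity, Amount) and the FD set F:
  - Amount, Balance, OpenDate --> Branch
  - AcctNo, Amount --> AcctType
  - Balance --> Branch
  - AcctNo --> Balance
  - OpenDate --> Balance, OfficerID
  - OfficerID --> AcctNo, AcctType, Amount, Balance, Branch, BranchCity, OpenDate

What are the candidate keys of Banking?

{OfficerID} is a candidate key since {OfficerID}⁺ = {AcctNo, AcctType, Amount, Balance, Branch, BranchCity, OfficerID, OpenDate} covers every attribute.
{OpenDate} is a candidate key since {OpenDate}⁺ = {AcctNo, AcctType, Amount, Balance, Branch, BranchCity, OfficerID, OpenDate} covers every attribute.
These are minimal and exhaustive — every other superkey contains one of them.

{OfficerID}, {OpenDate}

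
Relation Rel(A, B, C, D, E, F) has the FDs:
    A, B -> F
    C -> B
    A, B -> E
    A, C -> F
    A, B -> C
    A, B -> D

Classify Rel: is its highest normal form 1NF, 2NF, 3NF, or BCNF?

3NF

Candidate keys: {A, B}, {A, C}. Prime attributes: {A, B, C}.
C -> B breaks BCNF: {C}⁺ = {B, C}, so {C} is not a superkey.
But every attribute on its right side ({B}) is prime, and the same holds for every other non-superkey FD, so 3NF still holds.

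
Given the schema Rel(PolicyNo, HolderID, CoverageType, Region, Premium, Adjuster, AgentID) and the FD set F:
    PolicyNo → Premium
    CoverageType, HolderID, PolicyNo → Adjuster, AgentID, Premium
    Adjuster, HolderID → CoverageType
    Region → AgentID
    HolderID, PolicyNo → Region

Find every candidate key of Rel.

{Adjuster, HolderID, PolicyNo}, {CoverageType, HolderID, PolicyNo}

Attributes never on any right-hand side: {HolderID, PolicyNo} — every candidate key must contain all of them.
{Adjuster, HolderID, PolicyNo} is a candidate key since {Adjuster, HolderID, PolicyNo}⁺ = {Adjuster, AgentID, CoverageType, HolderID, PolicyNo, Premium, Region} covers every attribute.
{CoverageType, HolderID, PolicyNo} is a candidate key since {CoverageType, HolderID, PolicyNo}⁺ = {Adjuster, AgentID, CoverageType, HolderID, PolicyNo, Premium, Region} covers every attribute.
Any other superkey properly contains one of these, so there are no further candidate keys.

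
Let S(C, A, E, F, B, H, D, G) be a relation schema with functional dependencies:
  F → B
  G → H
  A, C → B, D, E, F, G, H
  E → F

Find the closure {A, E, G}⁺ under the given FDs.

{A, B, E, F, G, H}

Start with {A, E, G}.
G → H applies; add {H} → now {A, E, G, H}.
E → F applies; add {F} → now {A, E, F, G, H}.
F → B applies; add {B} → now {A, B, E, F, G, H}.
No further FD applies.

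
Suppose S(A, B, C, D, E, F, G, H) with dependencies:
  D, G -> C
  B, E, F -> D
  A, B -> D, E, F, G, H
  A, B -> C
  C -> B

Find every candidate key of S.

{A, B}, {A, C}, {A, D, G}

Attributes never on any right-hand side: {A} — every candidate key must contain it.
{A, B}⁺ = {A, B, C, D, E, F, G, H}, which is every attribute, so {A, B} is a candidate key.
{A, C}⁺ = {A, B, C, D, E, F, G, H}, which is every attribute, so {A, C} is a candidate key.
{A, D, G}⁺ = {A, B, C, D, E, F, G, H}, which is every attribute, so {A, D, G} is a candidate key.
Any other superkey properly contains one of these, so there are no further candidate keys.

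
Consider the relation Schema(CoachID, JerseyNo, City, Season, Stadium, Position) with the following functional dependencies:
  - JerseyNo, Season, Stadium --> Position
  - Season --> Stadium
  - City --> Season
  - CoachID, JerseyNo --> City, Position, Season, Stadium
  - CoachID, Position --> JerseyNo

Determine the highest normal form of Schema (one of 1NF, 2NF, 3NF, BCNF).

2NF

Candidate keys: {CoachID, JerseyNo}, {CoachID, Position}. Prime attributes: {CoachID, JerseyNo, Position}.
JerseyNo, Season, Stadium --> Position: {JerseyNo, Season, Stadium}⁺ = {JerseyNo, Position, Season, Stadium}, which is not all of the attributes, so the left side is not a superkey — BCNF is violated.
Season --> Stadium determines the non-prime attribute {Stadium} from a non-superkey — 3NF is violated.
No proper subset of a key has a non-prime attribute in its closure, so there is no partial dependency; 2NF holds.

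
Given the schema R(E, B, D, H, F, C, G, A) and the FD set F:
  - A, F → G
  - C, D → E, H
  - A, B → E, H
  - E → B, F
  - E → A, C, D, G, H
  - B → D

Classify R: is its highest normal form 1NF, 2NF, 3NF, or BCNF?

2NF

Candidate keys: {A, B}, {B, C}, {C, D}, {E}. Prime attributes: {A, B, C, D, E}.
A, F → G breaks BCNF: {A, F}⁺ = {A, F, G}, so {A, F} is not a superkey.
A, F → G determines the non-prime attribute {G} from a non-superkey — 3NF is violated.
No non-prime attribute depends on a proper subset of any candidate key, so 2NF holds.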